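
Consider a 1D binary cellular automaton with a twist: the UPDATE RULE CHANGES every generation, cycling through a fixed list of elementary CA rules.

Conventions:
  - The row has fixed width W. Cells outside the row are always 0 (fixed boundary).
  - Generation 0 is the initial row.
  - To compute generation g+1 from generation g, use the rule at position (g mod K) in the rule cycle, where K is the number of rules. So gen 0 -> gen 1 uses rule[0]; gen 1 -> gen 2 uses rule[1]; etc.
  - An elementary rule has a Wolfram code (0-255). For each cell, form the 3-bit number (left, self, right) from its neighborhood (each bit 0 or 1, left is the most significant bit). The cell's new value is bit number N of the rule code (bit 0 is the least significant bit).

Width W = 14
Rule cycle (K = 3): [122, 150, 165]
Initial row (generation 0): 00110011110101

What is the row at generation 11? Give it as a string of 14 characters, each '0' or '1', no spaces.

Answer: 01000110101101

Derivation:
Gen 0: 00110011110101
Gen 1 (rule 122): 01111110011010
Gen 2 (rule 150): 10111101100011
Gen 3 (rule 165): 11011010001000
Gen 4 (rule 122): 11111101010100
Gen 5 (rule 150): 01111001010110
Gen 6 (rule 165): 00110001111000
Gen 7 (rule 122): 01111011001100
Gen 8 (rule 150): 10110000110010
Gen 9 (rule 165): 11000110000010
Gen 10 (rule 122): 11101111000101
Gen 11 (rule 150): 01000110101101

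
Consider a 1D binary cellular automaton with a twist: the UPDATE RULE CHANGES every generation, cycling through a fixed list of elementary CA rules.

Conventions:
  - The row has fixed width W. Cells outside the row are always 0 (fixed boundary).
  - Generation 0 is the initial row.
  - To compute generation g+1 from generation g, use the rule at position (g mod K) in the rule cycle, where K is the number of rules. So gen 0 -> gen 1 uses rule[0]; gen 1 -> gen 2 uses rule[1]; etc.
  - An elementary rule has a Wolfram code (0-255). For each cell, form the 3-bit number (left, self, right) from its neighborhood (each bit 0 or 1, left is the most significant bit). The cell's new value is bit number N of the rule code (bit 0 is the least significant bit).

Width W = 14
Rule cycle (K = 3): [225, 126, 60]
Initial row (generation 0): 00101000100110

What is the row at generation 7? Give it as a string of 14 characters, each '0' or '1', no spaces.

Gen 0: 00101000100110
Gen 1 (rule 225): 10010010000010
Gen 2 (rule 126): 11111111000111
Gen 3 (rule 60): 10000000100100
Gen 4 (rule 225): 00111110000001
Gen 5 (rule 126): 01100011000011
Gen 6 (rule 60): 01010010100010
Gen 7 (rule 225): 00100001001000

Answer: 00100001001000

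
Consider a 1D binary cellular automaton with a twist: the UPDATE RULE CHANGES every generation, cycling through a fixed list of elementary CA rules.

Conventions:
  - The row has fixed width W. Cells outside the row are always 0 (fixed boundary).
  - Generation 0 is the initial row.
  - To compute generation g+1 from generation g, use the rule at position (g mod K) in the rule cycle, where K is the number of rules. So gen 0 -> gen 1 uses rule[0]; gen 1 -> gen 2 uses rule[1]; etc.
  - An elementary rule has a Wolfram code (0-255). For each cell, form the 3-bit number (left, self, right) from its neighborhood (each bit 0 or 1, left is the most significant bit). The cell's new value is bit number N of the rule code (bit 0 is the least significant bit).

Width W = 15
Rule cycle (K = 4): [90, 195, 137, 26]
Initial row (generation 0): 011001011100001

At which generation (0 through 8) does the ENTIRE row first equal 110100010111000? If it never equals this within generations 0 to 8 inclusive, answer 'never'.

Answer: 8

Derivation:
Gen 0: 011001011100001
Gen 1 (rule 90): 111110010110010
Gen 2 (rule 195): 011110100010100
Gen 3 (rule 137): 011100001000001
Gen 4 (rule 26): 110010010100010
Gen 5 (rule 90): 111101100010101
Gen 6 (rule 195): 011100101100000
Gen 7 (rule 137): 011000001001111
Gen 8 (rule 26): 110100010111000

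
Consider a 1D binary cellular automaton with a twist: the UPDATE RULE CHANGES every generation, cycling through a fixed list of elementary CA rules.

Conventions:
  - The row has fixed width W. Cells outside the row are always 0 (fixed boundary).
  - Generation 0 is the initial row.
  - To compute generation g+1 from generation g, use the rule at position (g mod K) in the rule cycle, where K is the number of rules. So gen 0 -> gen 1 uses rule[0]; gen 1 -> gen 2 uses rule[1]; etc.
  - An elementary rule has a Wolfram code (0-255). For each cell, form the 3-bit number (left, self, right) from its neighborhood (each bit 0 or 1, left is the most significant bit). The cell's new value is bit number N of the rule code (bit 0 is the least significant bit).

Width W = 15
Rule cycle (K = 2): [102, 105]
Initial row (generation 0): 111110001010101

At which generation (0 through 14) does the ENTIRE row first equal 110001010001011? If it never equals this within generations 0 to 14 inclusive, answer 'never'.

Answer: never

Derivation:
Gen 0: 111110001010101
Gen 1 (rule 102): 000010011111111
Gen 2 (rule 105): 111000010000001
Gen 3 (rule 102): 001000110000011
Gen 4 (rule 105): 100010110111011
Gen 5 (rule 102): 100111011001101
Gen 6 (rule 105): 000101111001110
Gen 7 (rule 102): 001110001010010
Gen 8 (rule 105): 101010100100000
Gen 9 (rule 102): 111111101100000
Gen 10 (rule 105): 100000111101111
Gen 11 (rule 102): 100001000110001
Gen 12 (rule 105): 001100010110100
Gen 13 (rule 102): 010100111011100
Gen 14 (rule 105): 001000101110101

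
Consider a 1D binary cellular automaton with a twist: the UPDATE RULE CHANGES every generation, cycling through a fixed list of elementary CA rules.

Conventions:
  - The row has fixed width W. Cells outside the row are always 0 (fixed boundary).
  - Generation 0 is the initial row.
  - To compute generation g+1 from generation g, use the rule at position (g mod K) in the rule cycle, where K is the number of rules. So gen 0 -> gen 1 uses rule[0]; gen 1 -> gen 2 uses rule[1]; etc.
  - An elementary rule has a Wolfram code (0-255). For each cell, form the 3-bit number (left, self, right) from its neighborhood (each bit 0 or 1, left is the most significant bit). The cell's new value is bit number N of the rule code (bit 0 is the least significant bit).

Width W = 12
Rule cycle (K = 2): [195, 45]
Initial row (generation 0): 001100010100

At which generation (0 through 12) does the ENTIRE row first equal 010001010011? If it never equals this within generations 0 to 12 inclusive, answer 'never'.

Gen 0: 001100010100
Gen 1 (rule 195): 110101100001
Gen 2 (rule 45): 101111001101
Gen 3 (rule 195): 000111010100
Gen 4 (rule 45): 110100111101
Gen 5 (rule 195): 010001011100
Gen 6 (rule 45): 010101110001
Gen 7 (rule 195): 100000110110
Gen 8 (rule 45): 101110101100
Gen 9 (rule 195): 000110000101
Gen 10 (rule 45): 110100110111
Gen 11 (rule 195): 010001010011
Gen 12 (rule 45): 010101110010

Answer: 11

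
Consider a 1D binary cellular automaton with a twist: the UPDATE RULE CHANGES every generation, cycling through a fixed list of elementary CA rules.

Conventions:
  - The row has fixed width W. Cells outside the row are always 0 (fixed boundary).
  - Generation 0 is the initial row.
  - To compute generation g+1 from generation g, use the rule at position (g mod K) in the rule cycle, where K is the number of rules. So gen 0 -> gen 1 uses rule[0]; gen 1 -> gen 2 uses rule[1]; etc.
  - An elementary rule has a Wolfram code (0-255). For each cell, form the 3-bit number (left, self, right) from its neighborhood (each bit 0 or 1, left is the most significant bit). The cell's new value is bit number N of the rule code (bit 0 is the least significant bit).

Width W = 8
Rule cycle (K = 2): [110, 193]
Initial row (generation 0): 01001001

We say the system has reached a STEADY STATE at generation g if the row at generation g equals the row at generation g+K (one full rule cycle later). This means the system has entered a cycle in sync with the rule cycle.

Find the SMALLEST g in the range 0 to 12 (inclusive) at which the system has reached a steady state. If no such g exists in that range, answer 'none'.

Answer: 0

Derivation:
Gen 0: 01001001
Gen 1 (rule 110): 11011011
Gen 2 (rule 193): 01001001
Gen 3 (rule 110): 11011011
Gen 4 (rule 193): 01001001
Gen 5 (rule 110): 11011011
Gen 6 (rule 193): 01001001
Gen 7 (rule 110): 11011011
Gen 8 (rule 193): 01001001
Gen 9 (rule 110): 11011011
Gen 10 (rule 193): 01001001
Gen 11 (rule 110): 11011011
Gen 12 (rule 193): 01001001
Gen 13 (rule 110): 11011011
Gen 14 (rule 193): 01001001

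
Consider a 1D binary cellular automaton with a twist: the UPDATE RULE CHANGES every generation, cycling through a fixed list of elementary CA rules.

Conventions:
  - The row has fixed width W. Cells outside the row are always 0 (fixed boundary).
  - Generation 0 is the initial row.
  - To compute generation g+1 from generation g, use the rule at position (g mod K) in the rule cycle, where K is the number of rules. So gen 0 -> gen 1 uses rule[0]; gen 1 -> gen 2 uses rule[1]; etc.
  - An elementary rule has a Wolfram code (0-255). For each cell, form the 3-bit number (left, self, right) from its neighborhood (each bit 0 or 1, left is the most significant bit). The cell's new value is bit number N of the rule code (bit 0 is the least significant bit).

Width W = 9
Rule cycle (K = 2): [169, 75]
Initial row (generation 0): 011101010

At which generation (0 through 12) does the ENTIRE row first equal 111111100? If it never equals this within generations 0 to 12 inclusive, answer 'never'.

Gen 0: 011101010
Gen 1 (rule 169): 011010100
Gen 2 (rule 75): 111000001
Gen 3 (rule 169): 110011100
Gen 4 (rule 75): 110110101
Gen 5 (rule 169): 101101010
Gen 6 (rule 75): 001100000
Gen 7 (rule 169): 101001111
Gen 8 (rule 75): 000011001
Gen 9 (rule 169): 111010000
Gen 10 (rule 75): 101000111
Gen 11 (rule 169): 010010110
Gen 12 (rule 75): 100100110

Answer: never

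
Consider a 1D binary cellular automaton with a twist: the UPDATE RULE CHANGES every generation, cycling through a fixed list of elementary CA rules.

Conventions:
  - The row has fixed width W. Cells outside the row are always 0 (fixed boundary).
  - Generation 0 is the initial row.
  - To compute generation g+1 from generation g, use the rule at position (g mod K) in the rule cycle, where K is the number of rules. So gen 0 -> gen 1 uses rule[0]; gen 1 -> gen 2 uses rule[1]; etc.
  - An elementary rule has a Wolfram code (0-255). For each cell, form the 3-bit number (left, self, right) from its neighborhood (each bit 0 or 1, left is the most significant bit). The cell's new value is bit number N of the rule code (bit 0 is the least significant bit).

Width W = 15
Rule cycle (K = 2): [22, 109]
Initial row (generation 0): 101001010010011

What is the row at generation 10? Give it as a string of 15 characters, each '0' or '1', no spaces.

Answer: 111111111010111

Derivation:
Gen 0: 101001010010011
Gen 1 (rule 22): 101111011111100
Gen 2 (rule 109): 111001110000101
Gen 3 (rule 22): 000110001001101
Gen 4 (rule 109): 110110101001111
Gen 5 (rule 22): 000000101110000
Gen 6 (rule 109): 111110111010111
Gen 7 (rule 22): 000000000010000
Gen 8 (rule 109): 111111111010111
Gen 9 (rule 22): 000000000010000
Gen 10 (rule 109): 111111111010111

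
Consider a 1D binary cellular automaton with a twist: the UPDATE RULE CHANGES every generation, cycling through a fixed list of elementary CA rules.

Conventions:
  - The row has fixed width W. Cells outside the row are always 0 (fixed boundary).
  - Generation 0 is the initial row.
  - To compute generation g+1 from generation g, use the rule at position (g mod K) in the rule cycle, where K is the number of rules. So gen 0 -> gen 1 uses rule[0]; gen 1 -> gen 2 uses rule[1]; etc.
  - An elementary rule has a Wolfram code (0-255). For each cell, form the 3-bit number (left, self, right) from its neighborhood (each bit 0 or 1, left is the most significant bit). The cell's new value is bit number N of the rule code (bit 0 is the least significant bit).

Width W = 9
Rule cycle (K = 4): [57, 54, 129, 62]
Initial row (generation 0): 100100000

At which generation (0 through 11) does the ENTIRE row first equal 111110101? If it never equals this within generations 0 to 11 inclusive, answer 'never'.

Gen 0: 100100000
Gen 1 (rule 57): 010011111
Gen 2 (rule 54): 111100000
Gen 3 (rule 129): 011001111
Gen 4 (rule 62): 110111000
Gen 5 (rule 57): 101100111
Gen 6 (rule 54): 110011000
Gen 7 (rule 129): 000000011
Gen 8 (rule 62): 000000110
Gen 9 (rule 57): 111110101
Gen 10 (rule 54): 000001111
Gen 11 (rule 129): 111100110

Answer: 9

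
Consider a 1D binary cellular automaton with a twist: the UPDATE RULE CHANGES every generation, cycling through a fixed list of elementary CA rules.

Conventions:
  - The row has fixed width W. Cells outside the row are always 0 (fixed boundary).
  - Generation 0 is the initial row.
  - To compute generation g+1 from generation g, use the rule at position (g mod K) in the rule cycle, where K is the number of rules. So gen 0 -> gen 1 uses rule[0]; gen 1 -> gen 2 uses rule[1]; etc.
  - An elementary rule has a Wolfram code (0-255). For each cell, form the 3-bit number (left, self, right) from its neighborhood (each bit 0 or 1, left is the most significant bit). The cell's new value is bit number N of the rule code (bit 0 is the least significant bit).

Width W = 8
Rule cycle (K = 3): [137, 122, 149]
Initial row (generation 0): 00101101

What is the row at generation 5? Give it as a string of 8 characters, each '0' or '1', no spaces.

Answer: 00001111

Derivation:
Gen 0: 00101101
Gen 1 (rule 137): 10001000
Gen 2 (rule 122): 01010100
Gen 3 (rule 149): 01010111
Gen 4 (rule 137): 00000110
Gen 5 (rule 122): 00001111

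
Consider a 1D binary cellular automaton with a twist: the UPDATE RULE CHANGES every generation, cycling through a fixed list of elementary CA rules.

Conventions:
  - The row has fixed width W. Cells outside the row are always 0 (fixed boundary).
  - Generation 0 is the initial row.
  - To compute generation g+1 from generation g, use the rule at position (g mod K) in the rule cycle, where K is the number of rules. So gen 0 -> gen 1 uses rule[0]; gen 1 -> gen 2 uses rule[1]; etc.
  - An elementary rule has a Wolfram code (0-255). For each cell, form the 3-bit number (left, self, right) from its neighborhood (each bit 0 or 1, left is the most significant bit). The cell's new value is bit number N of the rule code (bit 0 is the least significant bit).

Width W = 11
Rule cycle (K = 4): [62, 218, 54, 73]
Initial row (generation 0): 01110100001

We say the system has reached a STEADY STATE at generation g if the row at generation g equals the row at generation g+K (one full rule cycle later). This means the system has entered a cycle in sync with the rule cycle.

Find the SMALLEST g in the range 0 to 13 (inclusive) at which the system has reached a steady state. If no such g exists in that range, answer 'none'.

Gen 0: 01110100001
Gen 1 (rule 62): 11001110011
Gen 2 (rule 218): 11111111111
Gen 3 (rule 54): 00000000000
Gen 4 (rule 73): 11111111111
Gen 5 (rule 62): 10000000000
Gen 6 (rule 218): 01000000000
Gen 7 (rule 54): 11100000000
Gen 8 (rule 73): 10101111111
Gen 9 (rule 62): 11111000000
Gen 10 (rule 218): 11111100000
Gen 11 (rule 54): 00000010000
Gen 12 (rule 73): 11111000111
Gen 13 (rule 62): 10000101100
Gen 14 (rule 218): 01001001110
Gen 15 (rule 54): 11111110001
Gen 16 (rule 73): 10000010100
Gen 17 (rule 62): 11000111110

Answer: none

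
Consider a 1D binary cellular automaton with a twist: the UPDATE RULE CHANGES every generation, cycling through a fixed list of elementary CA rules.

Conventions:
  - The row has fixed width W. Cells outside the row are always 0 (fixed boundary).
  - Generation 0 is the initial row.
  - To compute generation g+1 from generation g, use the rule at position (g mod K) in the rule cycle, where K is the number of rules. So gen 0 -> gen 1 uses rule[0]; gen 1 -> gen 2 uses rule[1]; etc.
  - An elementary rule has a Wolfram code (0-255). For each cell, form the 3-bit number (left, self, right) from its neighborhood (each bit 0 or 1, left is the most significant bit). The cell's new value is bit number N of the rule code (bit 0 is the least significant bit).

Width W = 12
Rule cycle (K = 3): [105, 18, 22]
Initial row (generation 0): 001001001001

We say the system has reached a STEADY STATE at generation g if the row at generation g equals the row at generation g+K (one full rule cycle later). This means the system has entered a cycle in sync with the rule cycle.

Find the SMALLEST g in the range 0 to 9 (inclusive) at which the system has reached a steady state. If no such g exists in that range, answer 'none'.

Gen 0: 001001001001
Gen 1 (rule 105): 100000000000
Gen 2 (rule 18): 010000000000
Gen 3 (rule 22): 111000000000
Gen 4 (rule 105): 101011111111
Gen 5 (rule 18): 000000000000
Gen 6 (rule 22): 000000000000
Gen 7 (rule 105): 111111111111
Gen 8 (rule 18): 000000000000
Gen 9 (rule 22): 000000000000
Gen 10 (rule 105): 111111111111
Gen 11 (rule 18): 000000000000
Gen 12 (rule 22): 000000000000

Answer: 5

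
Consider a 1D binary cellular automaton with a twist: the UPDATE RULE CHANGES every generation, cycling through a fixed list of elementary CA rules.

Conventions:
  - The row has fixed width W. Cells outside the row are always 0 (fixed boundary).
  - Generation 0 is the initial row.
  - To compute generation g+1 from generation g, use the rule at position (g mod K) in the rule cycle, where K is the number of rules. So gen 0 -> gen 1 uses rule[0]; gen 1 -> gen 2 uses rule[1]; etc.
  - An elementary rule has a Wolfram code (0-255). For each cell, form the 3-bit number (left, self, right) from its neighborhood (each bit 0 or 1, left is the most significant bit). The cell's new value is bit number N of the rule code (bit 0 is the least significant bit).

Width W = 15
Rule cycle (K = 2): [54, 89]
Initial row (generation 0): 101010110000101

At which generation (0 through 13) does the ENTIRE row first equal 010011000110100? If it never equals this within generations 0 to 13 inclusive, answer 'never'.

Gen 0: 101010110000101
Gen 1 (rule 54): 111111001001111
Gen 2 (rule 89): 100001100101001
Gen 3 (rule 54): 110010011111111
Gen 4 (rule 89): 111001010000001
Gen 5 (rule 54): 000111111000011
Gen 6 (rule 89): 110100001111011
Gen 7 (rule 54): 001110010000100
Gen 8 (rule 89): 101011001110011
Gen 9 (rule 54): 111100110001100
Gen 10 (rule 89): 100110111101111
Gen 11 (rule 54): 111001000010000
Gen 12 (rule 89): 101100111001111
Gen 13 (rule 54): 110011000110000

Answer: never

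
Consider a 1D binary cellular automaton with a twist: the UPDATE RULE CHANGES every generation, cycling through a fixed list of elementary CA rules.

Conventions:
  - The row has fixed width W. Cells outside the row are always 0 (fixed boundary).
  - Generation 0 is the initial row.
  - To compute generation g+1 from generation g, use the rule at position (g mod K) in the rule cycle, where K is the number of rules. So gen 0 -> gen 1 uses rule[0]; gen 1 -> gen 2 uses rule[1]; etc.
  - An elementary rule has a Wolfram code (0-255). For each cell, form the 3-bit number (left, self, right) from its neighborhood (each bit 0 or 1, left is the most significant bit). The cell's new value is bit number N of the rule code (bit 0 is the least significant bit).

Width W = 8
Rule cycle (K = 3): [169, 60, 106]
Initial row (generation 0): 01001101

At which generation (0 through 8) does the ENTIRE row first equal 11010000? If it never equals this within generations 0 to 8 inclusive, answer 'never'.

Answer: 4

Derivation:
Gen 0: 01001101
Gen 1 (rule 169): 00001010
Gen 2 (rule 60): 00001111
Gen 3 (rule 106): 00011001
Gen 4 (rule 169): 11010000
Gen 5 (rule 60): 10111000
Gen 6 (rule 106): 01101000
Gen 7 (rule 169): 01010011
Gen 8 (rule 60): 01111010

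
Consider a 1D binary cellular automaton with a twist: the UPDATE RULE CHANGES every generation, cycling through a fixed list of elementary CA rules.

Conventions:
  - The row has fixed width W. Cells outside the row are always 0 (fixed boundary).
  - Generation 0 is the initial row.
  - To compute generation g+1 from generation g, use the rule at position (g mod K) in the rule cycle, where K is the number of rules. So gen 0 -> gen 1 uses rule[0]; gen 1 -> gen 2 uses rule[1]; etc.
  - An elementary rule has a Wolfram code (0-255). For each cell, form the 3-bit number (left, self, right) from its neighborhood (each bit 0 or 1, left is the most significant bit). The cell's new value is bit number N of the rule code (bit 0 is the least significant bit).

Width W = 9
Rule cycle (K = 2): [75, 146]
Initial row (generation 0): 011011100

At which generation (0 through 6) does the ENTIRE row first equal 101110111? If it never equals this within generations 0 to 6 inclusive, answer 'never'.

Gen 0: 011011100
Gen 1 (rule 75): 111010101
Gen 2 (rule 146): 010000000
Gen 3 (rule 75): 100111111
Gen 4 (rule 146): 011011110
Gen 5 (rule 75): 111010010
Gen 6 (rule 146): 010001101

Answer: never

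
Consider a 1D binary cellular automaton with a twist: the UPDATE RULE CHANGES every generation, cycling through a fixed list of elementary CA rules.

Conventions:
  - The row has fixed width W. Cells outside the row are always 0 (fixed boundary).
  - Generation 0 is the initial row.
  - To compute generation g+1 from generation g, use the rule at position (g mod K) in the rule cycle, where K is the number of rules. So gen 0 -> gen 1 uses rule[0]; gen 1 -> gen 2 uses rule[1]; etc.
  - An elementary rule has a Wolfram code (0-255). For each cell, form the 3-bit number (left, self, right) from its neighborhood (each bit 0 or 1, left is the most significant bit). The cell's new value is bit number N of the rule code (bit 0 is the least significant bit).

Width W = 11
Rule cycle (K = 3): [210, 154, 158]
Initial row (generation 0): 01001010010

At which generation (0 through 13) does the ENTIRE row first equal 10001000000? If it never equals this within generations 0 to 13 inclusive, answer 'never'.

Gen 0: 01001010010
Gen 1 (rule 210): 10110001101
Gen 2 (rule 154): 00101011000
Gen 3 (rule 158): 01101010100
Gen 4 (rule 210): 10100000010
Gen 5 (rule 154): 00010000101
Gen 6 (rule 158): 00111001101
Gen 7 (rule 210): 01011110100
Gen 8 (rule 154): 10011100010
Gen 9 (rule 158): 11111010111
Gen 10 (rule 210): 01111000011
Gen 11 (rule 154): 11110100110
Gen 12 (rule 158): 11100111101
Gen 13 (rule 210): 01111011100

Answer: never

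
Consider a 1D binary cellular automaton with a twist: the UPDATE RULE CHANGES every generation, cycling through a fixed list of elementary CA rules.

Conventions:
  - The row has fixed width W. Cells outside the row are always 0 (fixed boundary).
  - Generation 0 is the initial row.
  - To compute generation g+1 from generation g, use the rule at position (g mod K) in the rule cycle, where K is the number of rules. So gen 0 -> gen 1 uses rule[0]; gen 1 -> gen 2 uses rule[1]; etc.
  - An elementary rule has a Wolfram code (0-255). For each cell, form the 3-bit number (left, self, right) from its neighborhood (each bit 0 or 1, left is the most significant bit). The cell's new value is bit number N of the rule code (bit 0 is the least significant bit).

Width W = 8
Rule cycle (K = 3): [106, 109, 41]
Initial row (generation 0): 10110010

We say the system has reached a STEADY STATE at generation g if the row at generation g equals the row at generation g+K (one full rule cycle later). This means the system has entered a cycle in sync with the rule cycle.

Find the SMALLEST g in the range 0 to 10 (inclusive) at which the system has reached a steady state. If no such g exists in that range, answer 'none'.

Gen 0: 10110010
Gen 1 (rule 106): 01110100
Gen 2 (rule 109): 01011101
Gen 3 (rule 41): 00110010
Gen 4 (rule 106): 01110100
Gen 5 (rule 109): 01011101
Gen 6 (rule 41): 00110010
Gen 7 (rule 106): 01110100
Gen 8 (rule 109): 01011101
Gen 9 (rule 41): 00110010
Gen 10 (rule 106): 01110100
Gen 11 (rule 109): 01011101
Gen 12 (rule 41): 00110010
Gen 13 (rule 106): 01110100

Answer: 1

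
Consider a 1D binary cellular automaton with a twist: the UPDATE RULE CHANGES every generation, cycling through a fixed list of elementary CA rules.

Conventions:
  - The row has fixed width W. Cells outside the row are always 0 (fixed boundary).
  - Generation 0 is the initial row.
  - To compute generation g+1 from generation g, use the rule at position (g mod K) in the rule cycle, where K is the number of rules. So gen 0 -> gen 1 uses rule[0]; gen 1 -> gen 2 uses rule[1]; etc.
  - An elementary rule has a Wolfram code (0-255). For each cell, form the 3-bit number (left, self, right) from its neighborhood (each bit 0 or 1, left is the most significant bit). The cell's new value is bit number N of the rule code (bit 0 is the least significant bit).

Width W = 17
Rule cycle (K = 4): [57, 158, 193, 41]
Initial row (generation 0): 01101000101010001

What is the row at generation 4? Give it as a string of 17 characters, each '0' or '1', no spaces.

Answer: 00011110100111111

Derivation:
Gen 0: 01101000101010001
Gen 1 (rule 57): 01010110010101100
Gen 2 (rule 158): 11010101110101010
Gen 3 (rule 193): 01000000110000000
Gen 4 (rule 41): 00011110100111111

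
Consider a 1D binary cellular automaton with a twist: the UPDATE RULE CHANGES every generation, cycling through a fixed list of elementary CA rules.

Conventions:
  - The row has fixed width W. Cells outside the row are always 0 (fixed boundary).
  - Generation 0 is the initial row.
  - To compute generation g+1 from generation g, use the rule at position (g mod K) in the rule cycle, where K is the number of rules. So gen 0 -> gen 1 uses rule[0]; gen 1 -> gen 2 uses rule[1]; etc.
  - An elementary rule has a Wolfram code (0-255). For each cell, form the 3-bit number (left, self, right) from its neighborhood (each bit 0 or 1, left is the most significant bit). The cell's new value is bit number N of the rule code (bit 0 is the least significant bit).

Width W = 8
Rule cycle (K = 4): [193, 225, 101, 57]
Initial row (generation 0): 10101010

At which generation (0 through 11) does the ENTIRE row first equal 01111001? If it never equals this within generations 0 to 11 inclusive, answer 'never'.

Answer: 8

Derivation:
Gen 0: 10101010
Gen 1 (rule 193): 00000000
Gen 2 (rule 225): 11111111
Gen 3 (rule 101): 00000001
Gen 4 (rule 57): 11111100
Gen 5 (rule 193): 01111101
Gen 6 (rule 225): 00111110
Gen 7 (rule 101): 10000010
Gen 8 (rule 57): 01111001
Gen 9 (rule 193): 00111000
Gen 10 (rule 225): 10011011
Gen 11 (rule 101): 10001101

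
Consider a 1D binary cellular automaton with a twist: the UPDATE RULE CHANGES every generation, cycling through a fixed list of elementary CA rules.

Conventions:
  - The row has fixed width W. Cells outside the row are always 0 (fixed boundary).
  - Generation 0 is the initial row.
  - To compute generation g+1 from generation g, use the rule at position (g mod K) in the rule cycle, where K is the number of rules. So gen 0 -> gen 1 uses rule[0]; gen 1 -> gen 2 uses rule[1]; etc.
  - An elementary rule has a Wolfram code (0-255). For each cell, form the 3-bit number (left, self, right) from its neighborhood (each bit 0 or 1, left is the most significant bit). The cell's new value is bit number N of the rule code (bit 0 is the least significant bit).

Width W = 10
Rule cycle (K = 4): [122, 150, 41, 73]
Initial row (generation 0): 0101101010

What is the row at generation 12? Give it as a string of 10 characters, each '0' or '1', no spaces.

Gen 0: 0101101010
Gen 1 (rule 122): 1011110101
Gen 2 (rule 150): 1001100101
Gen 3 (rule 41): 0001000010
Gen 4 (rule 73): 1100011000
Gen 5 (rule 122): 1110111100
Gen 6 (rule 150): 0100011010
Gen 7 (rule 41): 0001010100
Gen 8 (rule 73): 1100000001
Gen 9 (rule 122): 1110000010
Gen 10 (rule 150): 0101000111
Gen 11 (rule 41): 0010010100
Gen 12 (rule 73): 1000000001

Answer: 1000000001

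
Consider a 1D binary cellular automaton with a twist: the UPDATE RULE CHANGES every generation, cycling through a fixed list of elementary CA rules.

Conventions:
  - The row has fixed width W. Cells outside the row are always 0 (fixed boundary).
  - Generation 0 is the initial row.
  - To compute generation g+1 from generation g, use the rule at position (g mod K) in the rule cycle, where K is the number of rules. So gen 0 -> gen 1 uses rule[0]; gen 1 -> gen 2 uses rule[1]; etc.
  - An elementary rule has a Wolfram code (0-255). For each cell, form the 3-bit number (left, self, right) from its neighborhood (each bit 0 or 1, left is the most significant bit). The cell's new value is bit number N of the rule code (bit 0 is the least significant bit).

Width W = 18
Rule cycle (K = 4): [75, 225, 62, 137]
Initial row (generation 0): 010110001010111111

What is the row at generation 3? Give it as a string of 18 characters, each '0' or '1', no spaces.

Gen 0: 010110001010111111
Gen 1 (rule 75): 100110110000100001
Gen 2 (rule 225): 000011010110001100
Gen 3 (rule 62): 000110111101011010

Answer: 000110111101011010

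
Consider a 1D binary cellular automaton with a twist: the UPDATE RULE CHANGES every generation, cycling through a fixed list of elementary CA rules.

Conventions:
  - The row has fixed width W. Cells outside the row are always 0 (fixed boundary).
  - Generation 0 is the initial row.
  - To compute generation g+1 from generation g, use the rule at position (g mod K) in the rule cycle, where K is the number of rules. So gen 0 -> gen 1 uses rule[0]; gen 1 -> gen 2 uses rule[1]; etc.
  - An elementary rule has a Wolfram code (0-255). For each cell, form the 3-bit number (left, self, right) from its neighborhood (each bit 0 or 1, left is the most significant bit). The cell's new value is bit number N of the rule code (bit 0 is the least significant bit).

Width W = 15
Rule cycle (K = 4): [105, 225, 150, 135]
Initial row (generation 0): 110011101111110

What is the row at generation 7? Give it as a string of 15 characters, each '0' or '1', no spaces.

Gen 0: 110011101111110
Gen 1 (rule 105): 110010111000010
Gen 2 (rule 225): 010001011011000
Gen 3 (rule 150): 111011000000100
Gen 4 (rule 135): 010000011111101
Gen 5 (rule 105): 000111010000110
Gen 6 (rule 225): 110011100110010
Gen 7 (rule 150): 001101011001111

Answer: 001101011001111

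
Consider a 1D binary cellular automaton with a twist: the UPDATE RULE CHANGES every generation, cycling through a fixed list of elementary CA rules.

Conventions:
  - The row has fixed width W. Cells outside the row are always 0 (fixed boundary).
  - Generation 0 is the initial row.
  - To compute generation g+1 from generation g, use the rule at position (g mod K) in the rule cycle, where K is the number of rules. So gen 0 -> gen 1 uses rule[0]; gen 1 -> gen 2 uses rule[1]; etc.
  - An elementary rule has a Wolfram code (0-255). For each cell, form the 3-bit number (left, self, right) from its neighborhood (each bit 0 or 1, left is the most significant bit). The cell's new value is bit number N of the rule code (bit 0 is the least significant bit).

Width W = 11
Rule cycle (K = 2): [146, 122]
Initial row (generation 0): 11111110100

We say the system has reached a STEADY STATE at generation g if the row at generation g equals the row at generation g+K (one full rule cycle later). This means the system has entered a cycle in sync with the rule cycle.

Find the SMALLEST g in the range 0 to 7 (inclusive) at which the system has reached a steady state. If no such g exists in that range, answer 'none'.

Answer: none

Derivation:
Gen 0: 11111110100
Gen 1 (rule 146): 01111100010
Gen 2 (rule 122): 11000110101
Gen 3 (rule 146): 00101000000
Gen 4 (rule 122): 01010100000
Gen 5 (rule 146): 10000010000
Gen 6 (rule 122): 01000101000
Gen 7 (rule 146): 10101000100
Gen 8 (rule 122): 01010101010
Gen 9 (rule 146): 10000000001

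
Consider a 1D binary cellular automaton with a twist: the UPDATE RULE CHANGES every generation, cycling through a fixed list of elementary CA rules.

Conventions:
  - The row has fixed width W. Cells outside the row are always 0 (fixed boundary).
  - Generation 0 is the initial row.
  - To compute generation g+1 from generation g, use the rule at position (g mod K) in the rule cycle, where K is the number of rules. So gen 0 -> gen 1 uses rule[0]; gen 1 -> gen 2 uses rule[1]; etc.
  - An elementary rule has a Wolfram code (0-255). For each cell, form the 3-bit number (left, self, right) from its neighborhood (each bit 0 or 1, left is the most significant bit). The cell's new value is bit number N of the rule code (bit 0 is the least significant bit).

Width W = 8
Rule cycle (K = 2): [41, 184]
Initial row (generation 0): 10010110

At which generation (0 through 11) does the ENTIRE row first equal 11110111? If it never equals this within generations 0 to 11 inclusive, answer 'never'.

Answer: never

Derivation:
Gen 0: 10010110
Gen 1 (rule 41): 00001100
Gen 2 (rule 184): 00001010
Gen 3 (rule 41): 11100100
Gen 4 (rule 184): 11010010
Gen 5 (rule 41): 10100000
Gen 6 (rule 184): 01010000
Gen 7 (rule 41): 00100111
Gen 8 (rule 184): 00010110
Gen 9 (rule 41): 11001100
Gen 10 (rule 184): 10101010
Gen 11 (rule 41): 01010100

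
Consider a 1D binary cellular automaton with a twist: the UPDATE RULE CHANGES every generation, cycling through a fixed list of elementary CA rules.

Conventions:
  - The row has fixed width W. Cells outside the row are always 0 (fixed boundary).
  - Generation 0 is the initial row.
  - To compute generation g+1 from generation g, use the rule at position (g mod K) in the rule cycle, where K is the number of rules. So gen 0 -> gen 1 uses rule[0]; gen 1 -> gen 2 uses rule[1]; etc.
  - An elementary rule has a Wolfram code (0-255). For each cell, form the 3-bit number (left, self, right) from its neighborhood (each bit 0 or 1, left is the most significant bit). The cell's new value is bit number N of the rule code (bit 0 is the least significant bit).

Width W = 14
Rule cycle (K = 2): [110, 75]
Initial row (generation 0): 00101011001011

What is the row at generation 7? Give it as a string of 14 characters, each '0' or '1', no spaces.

Answer: 10111101101100

Derivation:
Gen 0: 00101011001011
Gen 1 (rule 110): 01111111011111
Gen 2 (rule 75): 11000001010001
Gen 3 (rule 110): 11000011110011
Gen 4 (rule 75): 11011110010111
Gen 5 (rule 110): 11110010111101
Gen 6 (rule 75): 10010100100100
Gen 7 (rule 110): 10111101101100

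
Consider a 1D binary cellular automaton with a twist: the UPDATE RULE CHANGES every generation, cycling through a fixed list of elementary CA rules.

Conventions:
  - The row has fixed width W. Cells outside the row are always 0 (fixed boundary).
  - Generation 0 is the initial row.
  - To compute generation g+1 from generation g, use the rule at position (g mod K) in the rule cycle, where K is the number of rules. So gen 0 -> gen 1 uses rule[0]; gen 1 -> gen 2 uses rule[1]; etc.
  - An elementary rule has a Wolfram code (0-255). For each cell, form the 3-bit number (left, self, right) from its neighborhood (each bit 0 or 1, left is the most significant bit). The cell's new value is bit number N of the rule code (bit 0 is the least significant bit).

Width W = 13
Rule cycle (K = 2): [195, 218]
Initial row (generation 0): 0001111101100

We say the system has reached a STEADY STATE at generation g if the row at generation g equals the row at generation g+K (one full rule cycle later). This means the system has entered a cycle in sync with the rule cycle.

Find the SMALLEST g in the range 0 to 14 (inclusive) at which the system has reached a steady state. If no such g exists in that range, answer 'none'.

Answer: 8

Derivation:
Gen 0: 0001111101100
Gen 1 (rule 195): 1110111100101
Gen 2 (rule 218): 1110111111000
Gen 3 (rule 195): 0110011111011
Gen 4 (rule 218): 1111111111011
Gen 5 (rule 195): 0111111111001
Gen 6 (rule 218): 1111111111110
Gen 7 (rule 195): 0111111111110
Gen 8 (rule 218): 1111111111111
Gen 9 (rule 195): 0111111111111
Gen 10 (rule 218): 1111111111111
Gen 11 (rule 195): 0111111111111
Gen 12 (rule 218): 1111111111111
Gen 13 (rule 195): 0111111111111
Gen 14 (rule 218): 1111111111111
Gen 15 (rule 195): 0111111111111
Gen 16 (rule 218): 1111111111111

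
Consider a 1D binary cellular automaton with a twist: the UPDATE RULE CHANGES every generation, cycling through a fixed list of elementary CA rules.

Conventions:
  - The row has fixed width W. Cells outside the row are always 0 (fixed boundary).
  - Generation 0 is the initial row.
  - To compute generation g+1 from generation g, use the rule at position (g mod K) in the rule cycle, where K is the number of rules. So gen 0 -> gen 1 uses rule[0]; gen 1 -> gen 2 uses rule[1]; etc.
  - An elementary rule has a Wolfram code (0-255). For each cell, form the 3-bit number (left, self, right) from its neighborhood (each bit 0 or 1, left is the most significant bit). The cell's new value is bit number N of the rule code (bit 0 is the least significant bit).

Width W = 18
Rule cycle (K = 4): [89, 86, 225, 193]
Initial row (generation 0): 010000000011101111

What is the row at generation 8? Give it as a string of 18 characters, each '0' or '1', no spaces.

Gen 0: 010000000011101111
Gen 1 (rule 89): 001111111010101001
Gen 2 (rule 86): 010000001010101111
Gen 3 (rule 225): 000111100101010111
Gen 4 (rule 193): 110011100000000011
Gen 5 (rule 89): 111010111111111011
Gen 6 (rule 86): 001010000000001001
Gen 7 (rule 225): 100100111111100000
Gen 8 (rule 193): 000000011111101111

Answer: 000000011111101111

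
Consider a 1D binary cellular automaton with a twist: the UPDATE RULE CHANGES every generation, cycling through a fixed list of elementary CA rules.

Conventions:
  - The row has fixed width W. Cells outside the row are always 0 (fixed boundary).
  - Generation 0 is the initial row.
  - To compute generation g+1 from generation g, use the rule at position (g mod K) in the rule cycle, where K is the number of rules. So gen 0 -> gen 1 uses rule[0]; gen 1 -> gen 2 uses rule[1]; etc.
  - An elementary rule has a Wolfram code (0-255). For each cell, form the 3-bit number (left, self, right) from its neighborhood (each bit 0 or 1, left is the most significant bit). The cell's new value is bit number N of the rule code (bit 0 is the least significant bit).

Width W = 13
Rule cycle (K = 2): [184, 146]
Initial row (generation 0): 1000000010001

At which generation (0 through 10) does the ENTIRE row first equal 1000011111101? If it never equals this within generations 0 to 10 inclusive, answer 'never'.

Gen 0: 1000000010001
Gen 1 (rule 184): 0100000001000
Gen 2 (rule 146): 1010000010100
Gen 3 (rule 184): 0101000001010
Gen 4 (rule 146): 1000100010001
Gen 5 (rule 184): 0100010001000
Gen 6 (rule 146): 1010101010100
Gen 7 (rule 184): 0101010101010
Gen 8 (rule 146): 1000000000001
Gen 9 (rule 184): 0100000000000
Gen 10 (rule 146): 1010000000000

Answer: never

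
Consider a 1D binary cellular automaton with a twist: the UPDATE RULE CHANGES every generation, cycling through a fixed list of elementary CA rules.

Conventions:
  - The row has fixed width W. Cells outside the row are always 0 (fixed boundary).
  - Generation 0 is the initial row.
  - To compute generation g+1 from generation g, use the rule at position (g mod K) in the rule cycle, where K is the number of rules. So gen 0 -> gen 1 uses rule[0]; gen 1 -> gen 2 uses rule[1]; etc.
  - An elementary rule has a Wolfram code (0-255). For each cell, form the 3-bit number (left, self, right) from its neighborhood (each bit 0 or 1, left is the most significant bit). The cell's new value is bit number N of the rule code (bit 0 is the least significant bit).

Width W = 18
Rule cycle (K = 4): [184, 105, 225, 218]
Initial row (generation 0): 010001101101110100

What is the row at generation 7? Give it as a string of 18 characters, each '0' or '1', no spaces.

Answer: 000111111001100010

Derivation:
Gen 0: 010001101101110100
Gen 1 (rule 184): 001001011011101010
Gen 2 (rule 105): 100000111110110100
Gen 3 (rule 225): 001110011111011001
Gen 4 (rule 218): 011111111111011110
Gen 5 (rule 184): 011111111110111101
Gen 6 (rule 105): 010000000011100110
Gen 7 (rule 225): 000111111001100010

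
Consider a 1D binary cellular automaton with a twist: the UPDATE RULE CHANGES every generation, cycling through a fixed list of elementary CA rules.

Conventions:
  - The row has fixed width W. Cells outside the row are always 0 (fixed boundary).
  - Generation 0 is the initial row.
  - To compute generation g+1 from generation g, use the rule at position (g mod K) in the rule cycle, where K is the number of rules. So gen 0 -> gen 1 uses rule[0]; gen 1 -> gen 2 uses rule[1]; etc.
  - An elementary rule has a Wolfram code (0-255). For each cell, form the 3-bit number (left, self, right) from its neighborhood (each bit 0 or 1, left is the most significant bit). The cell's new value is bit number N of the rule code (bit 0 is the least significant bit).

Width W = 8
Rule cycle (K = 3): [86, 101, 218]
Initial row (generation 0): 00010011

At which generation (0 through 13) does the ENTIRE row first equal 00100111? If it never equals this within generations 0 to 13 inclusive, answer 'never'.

Answer: 9

Derivation:
Gen 0: 00010011
Gen 1 (rule 86): 00111101
Gen 2 (rule 101): 10000111
Gen 3 (rule 218): 01001111
Gen 4 (rule 86): 11110001
Gen 5 (rule 101): 00010101
Gen 6 (rule 218): 00100000
Gen 7 (rule 86): 01110000
Gen 8 (rule 101): 00010111
Gen 9 (rule 218): 00100111
Gen 10 (rule 86): 01111001
Gen 11 (rule 101): 00001001
Gen 12 (rule 218): 00010110
Gen 13 (rule 86): 00110011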